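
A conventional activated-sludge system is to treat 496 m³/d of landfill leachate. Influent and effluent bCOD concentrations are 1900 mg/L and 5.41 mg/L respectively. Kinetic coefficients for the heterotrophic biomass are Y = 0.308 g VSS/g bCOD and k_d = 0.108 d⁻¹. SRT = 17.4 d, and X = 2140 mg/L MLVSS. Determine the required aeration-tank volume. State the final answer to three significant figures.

V ≈ 817 m³

Steady-state biomass mass balance: V·X·(1 + k_d·θ_c) = Y·Q·(S₀ − S)·θ_c, so V = 0.308 × 496 × (1900 − 5.41) × 17.4 / [2140 × (1 + 0.108 × 17.4)] = 5.04×10^6 / 6161 = 817.4 m³.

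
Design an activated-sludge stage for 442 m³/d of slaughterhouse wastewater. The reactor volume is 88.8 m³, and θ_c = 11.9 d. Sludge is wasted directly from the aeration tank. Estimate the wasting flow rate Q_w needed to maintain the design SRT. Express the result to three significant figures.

Q_w ≈ 7.46 m³/d

For wasting at MLVSS concentration, Q_w = V/θ_c = 88.80/11.9 = 7.462 m³/d.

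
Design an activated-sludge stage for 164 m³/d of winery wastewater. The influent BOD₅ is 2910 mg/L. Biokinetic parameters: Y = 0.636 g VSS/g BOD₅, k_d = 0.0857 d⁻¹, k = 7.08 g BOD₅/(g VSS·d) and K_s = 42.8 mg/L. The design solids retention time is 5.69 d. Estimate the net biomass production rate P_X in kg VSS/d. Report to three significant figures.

P_X ≈ 204 kg VSS/d

Effluent substrate depends only on kinetics and SRT: S = K_s(1 + k_d θ_c) / [θ_c(Yk − k_d) − 1] = 42.8 × (1 + 0.0857 × 5.69) / [5.69 × (0.636 × 7.08 − 0.0857) − 1] = 63.67 / 24.13 = 2.638 mg/L.
The observed yield is Y_obs = Y/(1 + k_d·θ_c) = 0.636 / (1 + 0.0857 × 5.69) = 0.636 / 1.488 = 0.4275 g VSS per g BOD₅ removed.
ΔS = 2910 − 2.64 = 2907 mg/L, so the substrate removal rate is 164 × 2907/1000 = 476.8 kg BOD₅/d.
Net biomass production P_X = Y_obs × Q·(S₀ − S) = 0.4275 × 476.8 = 203.8 kg VSS/d.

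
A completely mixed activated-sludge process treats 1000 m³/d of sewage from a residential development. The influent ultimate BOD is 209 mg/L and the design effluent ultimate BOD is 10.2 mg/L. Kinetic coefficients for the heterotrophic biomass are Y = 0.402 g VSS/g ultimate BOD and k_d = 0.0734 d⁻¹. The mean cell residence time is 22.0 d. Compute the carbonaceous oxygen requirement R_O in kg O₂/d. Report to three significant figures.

Observed yield with endogenous decay: Y_obs = Y / (1 + k_d·θ_c) = 0.402 / (1 + 0.0734 × 22.0) = 0.402 / 2.615 = 0.1537 g VSS/g ultimate BOD.
Substrate removed = Q·(S₀ − S) = 1000 m³/d × (209 − 10.2) g/m³ = 1.99×10^5 g/d = 198.8 kg/d.
P_X = Y_obs·Q·(S₀ − S) = 0.1537 × 198.8 = 30.56 kg VSS/d.
R_O = Q·ΔS − 1.42 P_X = 198.8 − 43.40 = 155.4 kg O₂/d.

R_O ≈ 155 kg O₂/d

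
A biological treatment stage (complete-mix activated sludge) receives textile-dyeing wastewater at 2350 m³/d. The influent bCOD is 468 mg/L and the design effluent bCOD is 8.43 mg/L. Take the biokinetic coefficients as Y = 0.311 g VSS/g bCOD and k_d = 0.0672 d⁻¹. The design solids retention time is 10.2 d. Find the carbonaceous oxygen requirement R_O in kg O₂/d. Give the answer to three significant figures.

Y_obs = Y / (1 + k_d θ_c) = 0.311 / (1 + 0.0672 × 10.2) = 0.311 / 1.685 = 0.1845.
Substrate removed = Q·(S₀ − S) = 2350 m³/d × (468 − 8.43) g/m³ = 1.08×10^6 g/d = 1080 kg/d.
Net sludge production P_X = 0.1845 × 1080 = 199.3 kg VSS/d.
R_O = Q·ΔS − 1.42 P_X = 1080 − 283.0 = 797.0 kg O₂/d.

R_O ≈ 797 kg O₂/d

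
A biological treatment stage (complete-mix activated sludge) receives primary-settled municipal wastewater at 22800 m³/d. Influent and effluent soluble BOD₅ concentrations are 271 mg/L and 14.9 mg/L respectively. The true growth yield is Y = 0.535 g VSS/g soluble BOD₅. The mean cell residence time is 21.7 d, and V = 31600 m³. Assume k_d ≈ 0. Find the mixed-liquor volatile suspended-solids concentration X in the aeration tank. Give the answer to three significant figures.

X ≈ 2150 mg/L

From V·X = Y·Q·(S₀ − S)·θ_c (decay neglected): X = 0.535 × 22800 × (271 − 14.9) × 21.7 / 31600 = 2145 mg/L.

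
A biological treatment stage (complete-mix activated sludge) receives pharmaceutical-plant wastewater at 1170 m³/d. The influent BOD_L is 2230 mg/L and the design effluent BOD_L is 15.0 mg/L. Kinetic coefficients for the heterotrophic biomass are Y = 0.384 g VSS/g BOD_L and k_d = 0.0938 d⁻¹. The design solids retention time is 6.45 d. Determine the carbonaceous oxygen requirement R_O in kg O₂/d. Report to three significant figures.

The observed yield is Y_obs = Y/(1 + k_d·θ_c) = 0.384 / (1 + 0.0938 × 6.45) = 0.384 / 1.605 = 0.2393 g VSS per g BOD_L removed.
Mass of BOD_L removed per day: Q(S₀ − S) = 1170 × 2215 g/m³ = 2592 kg/d.
Biomass synthesised: P_X = Y_obs × 2592 = 620.0 kg VSS/d.
Carbonaceous O₂ demand = substrate oxidised − cell-mass equivalent = 2592 − 1.42 × 620.0 = 1711 kg O₂/d.

R_O ≈ 1710 kg O₂/d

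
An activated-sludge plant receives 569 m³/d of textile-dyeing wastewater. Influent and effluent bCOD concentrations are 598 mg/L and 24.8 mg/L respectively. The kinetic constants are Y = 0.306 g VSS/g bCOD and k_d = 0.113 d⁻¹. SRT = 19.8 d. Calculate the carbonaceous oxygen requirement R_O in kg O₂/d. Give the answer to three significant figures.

The observed yield is Y_obs = Y/(1 + k_d·θ_c) = 0.306 / (1 + 0.113 × 19.8) = 0.306 / 3.237 = 0.09452 g VSS per g bCOD removed.
Q·(S₀ − S) = 569 × (598 − 24.8) × 10⁻³ = 326.2 kg/d removed.
Net sludge production P_X = 0.09452 × 326.2 = 30.83 kg VSS/d.
Carbonaceous O₂ demand = substrate oxidised − cell-mass equivalent = 326.2 − 1.42 × 30.83 = 282.4 kg O₂/d.

R_O ≈ 282 kg O₂/d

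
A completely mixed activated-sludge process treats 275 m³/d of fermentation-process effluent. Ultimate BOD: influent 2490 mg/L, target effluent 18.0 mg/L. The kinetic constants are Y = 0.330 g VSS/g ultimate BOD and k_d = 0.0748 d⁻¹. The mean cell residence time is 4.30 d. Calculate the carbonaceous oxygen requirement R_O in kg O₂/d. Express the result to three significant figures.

R_O ≈ 439 kg O₂/d

Y_obs = Y / (1 + k_d θ_c) = 0.330 / (1 + 0.0748 × 4.30) = 0.330 / 1.322 = 0.2497.
Mass of ultimate BOD removed per day: Q(S₀ − S) = 275 × 2472 g/m³ = 679.8 kg/d.
Biomass synthesised: P_X = Y_obs × 679.8 = 169.7 kg VSS/d.
Carbonaceous O₂ demand = substrate oxidised − cell-mass equivalent = 679.8 − 1.42 × 169.7 = 438.8 kg O₂/d.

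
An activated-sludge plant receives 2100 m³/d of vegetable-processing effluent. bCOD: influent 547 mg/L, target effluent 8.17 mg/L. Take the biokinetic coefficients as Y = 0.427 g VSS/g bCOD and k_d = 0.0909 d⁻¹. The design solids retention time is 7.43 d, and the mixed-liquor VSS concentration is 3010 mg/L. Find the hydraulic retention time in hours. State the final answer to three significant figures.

τ ≈ 8.14 h

Steady-state biomass mass balance: V·X·(1 + k_d·θ_c) = Y·Q·(S₀ − S)·θ_c, so V = 0.427 × 2100 × (547 − 8.17) × 7.43 / [3010 × (1 + 0.0909 × 7.43)] = 3.59×10^6 / 5043 = 711.9 m³.
Hydraulic retention time τ = V/Q = 711.9 / 2100 = 0.3390 d = 8.136 h.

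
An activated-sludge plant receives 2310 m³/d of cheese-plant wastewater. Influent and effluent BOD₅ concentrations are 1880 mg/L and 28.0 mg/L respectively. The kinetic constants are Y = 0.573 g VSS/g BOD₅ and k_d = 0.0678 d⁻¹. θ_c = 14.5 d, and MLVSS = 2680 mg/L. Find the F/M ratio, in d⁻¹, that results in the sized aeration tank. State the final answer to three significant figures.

F/M ≈ 0.242 d⁻¹

From the SRT design equation V = Y Q (S₀−S) θ_c / [X (1 + k_d θ_c)] = 0.573 × 2310 × (1880 − 28.0) × 14.5 / [2680 × (1 + 0.0678 × 14.5)] = 3.55×10^7 / 5315 = 6688 m³.
F/M = applied load / biomass = Q·S₀/(V·X) = 2310 × 1880 / (6688 × 2680) = 0.2423 d⁻¹.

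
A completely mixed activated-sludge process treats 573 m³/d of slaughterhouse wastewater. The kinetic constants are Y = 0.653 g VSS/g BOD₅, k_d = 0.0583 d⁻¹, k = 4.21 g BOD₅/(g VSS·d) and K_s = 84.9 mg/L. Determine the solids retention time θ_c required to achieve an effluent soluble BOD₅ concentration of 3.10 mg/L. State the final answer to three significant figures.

θ_c ≈ 25.9 d

From 1/θ_c = Y·k·S/(K_s + S) − k_d: Y·k·S/(K_s+S) = 0.653 × 4.21 × 3.10 / (84.9 + 3.10) = 0.09684 d⁻¹.
1/θ_c = 0.09684 − 0.0583 = 0.03854 d⁻¹, so θ_c = 25.94 d.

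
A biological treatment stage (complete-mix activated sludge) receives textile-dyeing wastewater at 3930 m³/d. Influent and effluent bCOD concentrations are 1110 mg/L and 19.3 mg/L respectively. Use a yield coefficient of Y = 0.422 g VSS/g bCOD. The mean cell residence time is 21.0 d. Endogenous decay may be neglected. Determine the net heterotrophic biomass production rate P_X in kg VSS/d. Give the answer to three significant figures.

Since k_d ≈ 0, Y_obs = Y = 0.422 g VSS/g bCOD.
Q·(S₀ − S) = 3930 × (1110 − 19.3) × 10⁻³ = 4286 kg/d removed.
Biomass produced: P_X = Y_obs·Q·ΔS = 0.4220 × 4286 ≈ 1809 kg VSS/d.

P_X ≈ 1810 kg VSS/d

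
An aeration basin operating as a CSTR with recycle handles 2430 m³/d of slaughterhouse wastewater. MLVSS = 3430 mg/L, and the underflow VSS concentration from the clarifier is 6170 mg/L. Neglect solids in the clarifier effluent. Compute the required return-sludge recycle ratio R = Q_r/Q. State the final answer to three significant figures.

R ≈ 1.25

R = Q_r/Q = X/(X_r − X) = 3430 / (6170 − 3430) = 1.252.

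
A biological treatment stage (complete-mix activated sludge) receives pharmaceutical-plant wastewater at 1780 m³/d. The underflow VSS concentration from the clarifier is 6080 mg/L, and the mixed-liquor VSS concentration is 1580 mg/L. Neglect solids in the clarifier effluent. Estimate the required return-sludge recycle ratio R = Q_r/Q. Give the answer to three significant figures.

Solids balance on the clarifier gives (1+R)X = R·X_r, so R = X/(X_r − X) = 1580 / (6080 − 1580) = 0.3511.

R ≈ 0.351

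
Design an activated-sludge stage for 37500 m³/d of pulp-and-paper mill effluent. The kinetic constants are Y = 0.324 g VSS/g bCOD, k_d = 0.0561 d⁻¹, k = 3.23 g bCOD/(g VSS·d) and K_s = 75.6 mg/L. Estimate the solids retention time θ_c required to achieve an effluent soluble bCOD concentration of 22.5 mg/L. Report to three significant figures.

θ_c ≈ 5.44 d

Specific growth rate at S = 22.5 mg/L: μ = YkS/(K_s+S) = 0.324·3.23·22.5/(75.6+22.5) = 0.2400 d⁻¹.
1/θ_c = 0.2400 − 0.0561 = 0.1839 d⁻¹, so θ_c = 5.437 d.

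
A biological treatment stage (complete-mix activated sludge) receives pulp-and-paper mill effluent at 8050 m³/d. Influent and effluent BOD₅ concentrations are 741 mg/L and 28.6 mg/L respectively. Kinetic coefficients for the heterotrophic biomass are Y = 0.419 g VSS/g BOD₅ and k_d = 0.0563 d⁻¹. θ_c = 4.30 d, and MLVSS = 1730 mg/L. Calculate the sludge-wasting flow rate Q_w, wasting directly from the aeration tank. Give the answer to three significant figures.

Q_w ≈ 1120 m³/d

Rearranging the biomass balance for a CMAS with decay, V = Y·Q·ΔS·θ_c / [X·(1+k_d θ_c)] = 0.419 × 8050 × (741 − 28.6) × 4.30 / [1730 × (1 + 0.0563 × 4.30)] = 1.03×10^7 / 2149 = 4808 m³.
With mixed-liquor wasting, θ_c = V/Q_w, so Q_w = V/θ_c = 4808/4.30 = 1118 m³/d.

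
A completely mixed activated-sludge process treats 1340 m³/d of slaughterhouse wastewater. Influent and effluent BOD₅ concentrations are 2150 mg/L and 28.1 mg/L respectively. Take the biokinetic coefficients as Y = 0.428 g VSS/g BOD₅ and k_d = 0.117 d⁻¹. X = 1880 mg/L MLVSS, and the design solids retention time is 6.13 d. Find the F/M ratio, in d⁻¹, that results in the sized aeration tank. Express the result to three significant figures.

From the SRT design equation V = Y Q (S₀−S) θ_c / [X (1 + k_d θ_c)] = 0.428 × 1340 × (2150 − 28.1) × 6.13 / [1880 × (1 + 0.117 × 6.13)] = 7.46×10^6 / 3228 = 2311 m³.
F/M = Q·S₀ / (V·X) = 1340 × 2150 / (2311 × 1880) = 0.6632 g BOD₅·(g VSS·d)⁻¹.

F/M ≈ 0.663 d⁻¹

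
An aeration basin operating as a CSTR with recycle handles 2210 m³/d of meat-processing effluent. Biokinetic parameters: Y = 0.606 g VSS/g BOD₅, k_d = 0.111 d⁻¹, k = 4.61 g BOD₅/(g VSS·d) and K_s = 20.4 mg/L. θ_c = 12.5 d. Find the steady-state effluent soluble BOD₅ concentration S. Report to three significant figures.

S ≈ 1.50 mg/L

Effluent substrate depends only on kinetics and SRT: S = K_s(1 + k_d θ_c) / [θ_c(Yk − k_d) − 1] = 20.4 × (1 + 0.111 × 12.5) / [12.5 × (0.606 × 4.61 − 0.111) − 1] = 48.70 / 32.53 = 1.497 mg/L.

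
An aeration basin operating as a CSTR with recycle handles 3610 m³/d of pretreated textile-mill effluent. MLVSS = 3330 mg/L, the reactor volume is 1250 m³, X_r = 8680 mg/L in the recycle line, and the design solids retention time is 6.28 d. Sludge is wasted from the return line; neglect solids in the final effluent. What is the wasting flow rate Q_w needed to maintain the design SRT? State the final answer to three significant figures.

Wasting from the return line (neglecting effluent solids): Q_w = V·X / (θ_c·X_r) = 1250 × 3330 / (6.28 × 8680) = 76.36 m³/d.

Q_w ≈ 76.4 m³/d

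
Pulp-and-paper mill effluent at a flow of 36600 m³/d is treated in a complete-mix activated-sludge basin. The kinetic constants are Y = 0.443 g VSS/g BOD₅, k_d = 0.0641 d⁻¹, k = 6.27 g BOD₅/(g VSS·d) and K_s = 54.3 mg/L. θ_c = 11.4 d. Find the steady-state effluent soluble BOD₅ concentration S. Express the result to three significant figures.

S ≈ 3.14 mg/L

From the Monod/SRT balance for a CMAS, S = K_s·(1+k_d θ_c)/[θ_c·(Y k − k_d) − 1] = 54.3 × (1 + 0.0641 × 11.4) / [11.4 × (0.443 × 6.27 − 0.0641) − 1] = 93.98 / 29.93 = 3.140 mg/L.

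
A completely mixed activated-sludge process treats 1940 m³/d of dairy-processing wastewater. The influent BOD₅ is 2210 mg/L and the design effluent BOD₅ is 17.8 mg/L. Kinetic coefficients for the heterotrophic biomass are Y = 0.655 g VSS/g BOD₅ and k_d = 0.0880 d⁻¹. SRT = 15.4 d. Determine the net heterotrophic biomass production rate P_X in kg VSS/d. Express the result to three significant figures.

Y_obs = Y / (1 + k_d θ_c) = 0.655 / (1 + 0.0880 × 15.4) = 0.655 / 2.355 = 0.2781.
Q·(S₀ − S) = 1940 × (2210 − 17.8) × 10⁻³ = 4253 kg/d removed.
Biomass produced: P_X = Y_obs·Q·ΔS = 0.2781 × 4253 ≈ 1183 kg VSS/d.

P_X ≈ 1180 kg VSS/d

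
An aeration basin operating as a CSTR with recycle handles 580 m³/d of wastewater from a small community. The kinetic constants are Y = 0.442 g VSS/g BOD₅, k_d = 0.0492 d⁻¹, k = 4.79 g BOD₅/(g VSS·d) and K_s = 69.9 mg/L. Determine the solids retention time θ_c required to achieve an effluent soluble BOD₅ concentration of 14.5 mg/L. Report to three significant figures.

θ_c ≈ 3.18 d

Specific growth rate at S = 14.5 mg/L: μ = YkS/(K_s+S) = 0.442·4.79·14.5/(69.9+14.5) = 0.3637 d⁻¹.
1/θ_c = 0.3637 − 0.0492 = 0.3145 d⁻¹, so θ_c = 3.179 d.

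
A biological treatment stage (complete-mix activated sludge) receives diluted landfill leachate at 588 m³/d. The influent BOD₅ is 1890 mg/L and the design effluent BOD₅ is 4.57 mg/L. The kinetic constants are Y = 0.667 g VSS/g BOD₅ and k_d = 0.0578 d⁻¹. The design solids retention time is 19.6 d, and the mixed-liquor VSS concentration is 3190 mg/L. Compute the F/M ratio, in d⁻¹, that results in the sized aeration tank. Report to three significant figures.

From the SRT design equation V = Y Q (S₀−S) θ_c / [X (1 + k_d θ_c)] = 0.667 × 588 × (1890 − 4.57) × 19.6 / [3190 × (1 + 0.0578 × 19.6)] = 1.45×10^7 / 6804 = 2130 m³.
Food-to-microorganism ratio F/M = Q S₀ / (V X) = 588 × 1890 / (2130 × 3190) = 0.1635 d⁻¹.

F/M ≈ 0.164 d⁻¹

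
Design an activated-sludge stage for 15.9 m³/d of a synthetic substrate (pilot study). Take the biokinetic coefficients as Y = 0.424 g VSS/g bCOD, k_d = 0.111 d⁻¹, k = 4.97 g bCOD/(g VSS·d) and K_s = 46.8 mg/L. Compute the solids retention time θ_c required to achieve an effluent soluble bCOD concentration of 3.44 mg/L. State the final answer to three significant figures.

At the target effluent, Y k S/(K_s+S) = 0.424×4.97×3.44/50.24 = 0.1443 d⁻¹.
θ_c = 1/(μ − k_d) = 1/(0.1443 − 0.111) = 1/0.03329 = 30.04 d.

θ_c ≈ 30.0 d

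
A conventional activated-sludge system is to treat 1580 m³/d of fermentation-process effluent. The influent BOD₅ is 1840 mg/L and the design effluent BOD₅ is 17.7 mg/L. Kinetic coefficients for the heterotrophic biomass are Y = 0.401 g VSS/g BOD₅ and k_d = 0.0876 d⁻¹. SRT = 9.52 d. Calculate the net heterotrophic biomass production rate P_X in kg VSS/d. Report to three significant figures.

P_X ≈ 630 kg VSS/d

Observed yield with endogenous decay: Y_obs = Y / (1 + k_d·θ_c) = 0.401 / (1 + 0.0876 × 9.52) = 0.401 / 1.834 = 0.2187 g VSS/g BOD₅.
Mass of BOD₅ removed per day: Q(S₀ − S) = 1580 × 1822 g/m³ = 2879 kg/d.
P_X = Y_obs · Q(S₀ − S) = 0.2187 × 2879 = 629.6 kg VSS/d.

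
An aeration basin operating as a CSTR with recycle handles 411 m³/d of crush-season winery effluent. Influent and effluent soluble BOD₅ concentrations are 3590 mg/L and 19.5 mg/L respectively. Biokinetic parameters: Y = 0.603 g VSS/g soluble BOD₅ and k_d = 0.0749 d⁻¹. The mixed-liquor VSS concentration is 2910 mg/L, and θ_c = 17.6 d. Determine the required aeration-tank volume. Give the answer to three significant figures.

V ≈ 2310 m³

From the SRT design equation V = Y Q (S₀−S) θ_c / [X (1 + k_d θ_c)] = 0.603 × 411 × (3590 − 19.5) × 17.6 / [2910 × (1 + 0.0749 × 17.6)] = 1.56×10^7 / 6746 = 2309 m³.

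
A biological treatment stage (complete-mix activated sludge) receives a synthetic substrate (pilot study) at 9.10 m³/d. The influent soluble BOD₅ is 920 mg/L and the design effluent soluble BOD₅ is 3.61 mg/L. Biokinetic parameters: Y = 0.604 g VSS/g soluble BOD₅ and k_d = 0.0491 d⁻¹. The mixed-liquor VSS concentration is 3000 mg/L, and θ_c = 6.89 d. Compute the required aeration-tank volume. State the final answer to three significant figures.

V ≈ 8.64 m³

From the SRT design equation V = Y Q (S₀−S) θ_c / [X (1 + k_d θ_c)] = 0.604 × 9.10 × (920 − 3.61) × 6.89 / [3000 × (1 + 0.0491 × 6.89)] = 3.47×10^4 / 4015 = 8.644 m³.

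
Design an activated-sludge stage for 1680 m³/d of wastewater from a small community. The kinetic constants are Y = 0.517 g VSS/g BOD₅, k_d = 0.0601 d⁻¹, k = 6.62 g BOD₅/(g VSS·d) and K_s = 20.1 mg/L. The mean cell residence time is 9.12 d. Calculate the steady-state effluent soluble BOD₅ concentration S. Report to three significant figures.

S ≈ 1.05 mg/L

For a completely mixed reactor with recycle the Lawrence–McCarty relation gives S = K_s·(1 + k_d·θ_c) / [θ_c·(Y·k − k_d) − 1] = 20.1 × (1 + 0.0601 × 9.12) / [9.12 × (0.517 × 6.62 − 0.0601) − 1] = 31.12 / 29.67 = 1.049 mg/L.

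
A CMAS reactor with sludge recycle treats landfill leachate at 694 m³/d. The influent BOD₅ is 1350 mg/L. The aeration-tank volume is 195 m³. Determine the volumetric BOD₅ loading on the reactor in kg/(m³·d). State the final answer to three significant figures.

L_v ≈ 4.80 kg BOD₅/(m³·d)

L_v = Q S₀ / V = 694 × 1350 × 10⁻³ / 195.0 = 4.805 kg/(m³·d).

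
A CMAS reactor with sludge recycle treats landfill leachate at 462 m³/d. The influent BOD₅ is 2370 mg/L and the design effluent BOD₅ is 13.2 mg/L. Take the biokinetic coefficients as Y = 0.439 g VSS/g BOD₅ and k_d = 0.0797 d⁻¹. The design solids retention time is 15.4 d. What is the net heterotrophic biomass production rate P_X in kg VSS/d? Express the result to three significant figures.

Correct the yield for decay: Y_obs = Y/(1 + k_d θ_c) = 0.439 / (1 + 0.0797 × 15.4) = 0.439 / 2.227 = 0.1971.
Q·(S₀ − S) = 462 × (2370 − 13.2) × 10⁻³ = 1089 kg/d removed.
Net biomass production P_X = Y_obs × Q·(S₀ − S) = 0.1971 × 1089 = 214.6 kg VSS/d.

P_X ≈ 215 kg VSS/d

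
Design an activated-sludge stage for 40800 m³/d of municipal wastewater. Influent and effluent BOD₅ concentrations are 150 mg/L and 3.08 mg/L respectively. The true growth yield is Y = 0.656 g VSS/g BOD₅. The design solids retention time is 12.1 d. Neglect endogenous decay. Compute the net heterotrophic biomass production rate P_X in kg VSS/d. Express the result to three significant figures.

P_X ≈ 3930 kg VSS/d

With endogenous decay neglected, the observed yield equals the true yield: Y_obs = Y = 0.656 g VSS/g BOD₅.
Mass of BOD₅ removed per day: Q(S₀ − S) = 40800 × 146.9 g/m³ = 5994 kg/d.
Biomass produced: P_X = Y_obs·Q·ΔS = 0.6560 × 5994 ≈ 3932 kg VSS/d.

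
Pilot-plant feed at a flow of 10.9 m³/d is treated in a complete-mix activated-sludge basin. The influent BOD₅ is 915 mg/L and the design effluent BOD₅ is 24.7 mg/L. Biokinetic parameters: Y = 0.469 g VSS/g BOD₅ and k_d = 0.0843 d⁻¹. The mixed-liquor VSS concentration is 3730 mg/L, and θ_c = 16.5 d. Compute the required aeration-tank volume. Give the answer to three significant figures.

Rearranging the biomass balance for a CMAS with decay, V = Y·Q·ΔS·θ_c / [X·(1+k_d θ_c)] = 0.469 × 10.9 × (915 − 24.7) × 16.5 / [3730 × (1 + 0.0843 × 16.5)] = 7.51×10^4 / 8918 = 8.421 m³.

V ≈ 8.42 m³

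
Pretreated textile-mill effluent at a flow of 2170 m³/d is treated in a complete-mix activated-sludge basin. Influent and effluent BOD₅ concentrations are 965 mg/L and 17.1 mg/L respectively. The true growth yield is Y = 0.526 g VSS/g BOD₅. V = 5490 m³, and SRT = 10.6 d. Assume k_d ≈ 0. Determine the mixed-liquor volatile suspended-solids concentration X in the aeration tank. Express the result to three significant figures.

X ≈ 2090 mg/L

X = Y·Q·ΔS·θ_c / V = 0.526 × 2170 × (965 − 17.1) × 10.6 / 5490 = 2089 mg/L.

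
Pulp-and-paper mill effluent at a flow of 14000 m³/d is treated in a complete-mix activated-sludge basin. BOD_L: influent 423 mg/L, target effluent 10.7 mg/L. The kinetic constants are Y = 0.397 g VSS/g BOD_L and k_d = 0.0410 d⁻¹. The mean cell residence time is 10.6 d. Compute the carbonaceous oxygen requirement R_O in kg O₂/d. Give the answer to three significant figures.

R_O ≈ 3500 kg O₂/d

The observed yield is Y_obs = Y/(1 + k_d·θ_c) = 0.397 / (1 + 0.0410 × 10.6) = 0.397 / 1.435 = 0.2767 g VSS per g BOD_L removed.
ΔS = 423 − 10.7 = 412.3 mg/L, so the substrate removal rate is 14000 × 412.3/1000 = 5772 kg BOD_L/d.
Biomass synthesised: P_X = Y_obs × 5772 = 1597 kg VSS/d.
R_O = Q·ΔS − 1.42 P_X = 5772 − 2268 = 3504 kg O₂/d.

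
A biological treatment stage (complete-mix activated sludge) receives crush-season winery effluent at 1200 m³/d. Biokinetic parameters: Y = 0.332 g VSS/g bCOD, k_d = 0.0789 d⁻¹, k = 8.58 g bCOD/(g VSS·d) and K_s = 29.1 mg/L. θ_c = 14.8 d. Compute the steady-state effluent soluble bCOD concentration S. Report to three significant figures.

S ≈ 1.58 mg/L

For a completely mixed reactor with recycle the Lawrence–McCarty relation gives S = K_s·(1 + k_d·θ_c) / [θ_c·(Y·k − k_d) − 1] = 29.1 × (1 + 0.0789 × 14.8) / [14.8 × (0.332 × 8.58 − 0.0789) − 1] = 63.08 / 39.99 = 1.577 mg/L.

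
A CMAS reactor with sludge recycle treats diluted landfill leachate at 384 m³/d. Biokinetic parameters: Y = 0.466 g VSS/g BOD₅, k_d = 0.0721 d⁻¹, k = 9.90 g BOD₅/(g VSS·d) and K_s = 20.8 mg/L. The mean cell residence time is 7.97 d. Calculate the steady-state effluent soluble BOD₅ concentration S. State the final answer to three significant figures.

S ≈ 0.931 mg/L

For a completely mixed reactor with recycle the Lawrence–McCarty relation gives S = K_s·(1 + k_d·θ_c) / [θ_c·(Y·k − k_d) − 1] = 20.8 × (1 + 0.0721 × 7.97) / [7.97 × (0.466 × 9.90 − 0.0721) − 1] = 32.75 / 35.19 = 0.9306 mg/L.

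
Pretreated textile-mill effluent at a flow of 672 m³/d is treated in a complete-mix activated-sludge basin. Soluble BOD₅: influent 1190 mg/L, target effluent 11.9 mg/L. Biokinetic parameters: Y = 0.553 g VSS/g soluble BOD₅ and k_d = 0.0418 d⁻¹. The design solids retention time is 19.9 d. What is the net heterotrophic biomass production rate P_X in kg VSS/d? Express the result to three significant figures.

P_X ≈ 239 kg VSS/d

The observed yield is Y_obs = Y/(1 + k_d·θ_c) = 0.553 / (1 + 0.0418 × 19.9) = 0.553 / 1.832 = 0.3019 g VSS per g soluble BOD₅ removed.
Q·(S₀ − S) = 672 × (1190 − 11.9) × 10⁻³ = 791.7 kg/d removed.
So the net sludge growth is P_X = 0.3019 × 791.7 = 239.0 kg VSS/d.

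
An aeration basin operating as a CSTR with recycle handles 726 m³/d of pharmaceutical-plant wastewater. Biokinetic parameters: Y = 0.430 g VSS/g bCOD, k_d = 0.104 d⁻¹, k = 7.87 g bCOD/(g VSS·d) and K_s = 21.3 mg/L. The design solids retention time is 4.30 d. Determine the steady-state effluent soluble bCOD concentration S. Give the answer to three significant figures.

S ≈ 2.35 mg/L

From the Monod/SRT balance for a CMAS, S = K_s·(1+k_d θ_c)/[θ_c·(Y k − k_d) − 1] = 21.3 × (1 + 0.104 × 4.30) / [4.30 × (0.430 × 7.87 − 0.104) − 1] = 30.83 / 13.10 = 2.352 mg/L.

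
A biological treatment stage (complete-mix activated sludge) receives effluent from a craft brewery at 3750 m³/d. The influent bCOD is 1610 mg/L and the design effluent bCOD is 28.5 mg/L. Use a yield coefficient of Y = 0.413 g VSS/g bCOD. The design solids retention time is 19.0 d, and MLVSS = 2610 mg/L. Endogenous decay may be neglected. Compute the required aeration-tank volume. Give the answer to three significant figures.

With k_d = 0 the design equation reduces to V = Y Q (S₀−S) θ_c / X = 0.413 × 3750 × (1610 − 28.5) × 19.0 / 2610 = 17831 m³.

V ≈ 17800 m³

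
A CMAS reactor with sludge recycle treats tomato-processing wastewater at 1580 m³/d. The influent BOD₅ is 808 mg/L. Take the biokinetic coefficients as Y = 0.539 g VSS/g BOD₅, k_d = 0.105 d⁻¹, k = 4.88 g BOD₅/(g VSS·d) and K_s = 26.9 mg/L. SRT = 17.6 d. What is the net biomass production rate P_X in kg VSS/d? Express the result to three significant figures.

For a completely mixed reactor with recycle the Lawrence–McCarty relation gives S = K_s·(1 + k_d·θ_c) / [θ_c·(Y·k − k_d) − 1] = 26.9 × (1 + 0.105 × 17.6) / [17.6 × (0.539 × 4.88 − 0.105) − 1] = 76.61 / 43.45 = 1.763 mg/L.
Correct the yield for decay: Y_obs = Y/(1 + k_d θ_c) = 0.539 / (1 + 0.105 × 17.6) = 0.539 / 2.848 = 0.1893.
Q·(S₀ − S) = 1580 × (808 − 1.76) × 10⁻³ = 1274 kg/d removed.
P_X = Y_obs · Q(S₀ − S) = 0.1893 × 1274 = 241.1 kg VSS/d.

P_X ≈ 241 kg VSS/d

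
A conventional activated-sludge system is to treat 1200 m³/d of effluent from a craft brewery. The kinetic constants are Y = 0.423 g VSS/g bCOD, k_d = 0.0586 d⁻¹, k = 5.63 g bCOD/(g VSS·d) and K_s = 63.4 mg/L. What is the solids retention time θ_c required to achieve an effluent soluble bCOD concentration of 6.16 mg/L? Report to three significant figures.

Specific growth rate at S = 6.16 mg/L: μ = YkS/(K_s+S) = 0.423·5.63·6.16/(63.4+6.16) = 0.2109 d⁻¹.
1/θ_c = 0.2109 − 0.0586 = 0.1523 d⁻¹, so θ_c = 6.566 d.

θ_c ≈ 6.57 d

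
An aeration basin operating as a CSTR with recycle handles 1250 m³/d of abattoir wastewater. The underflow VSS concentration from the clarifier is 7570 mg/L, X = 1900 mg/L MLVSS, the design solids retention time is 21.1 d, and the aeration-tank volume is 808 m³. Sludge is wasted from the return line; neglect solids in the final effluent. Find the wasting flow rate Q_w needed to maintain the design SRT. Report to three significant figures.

θ_c = V·X/(Q_w·X_r) when wasting from the recycle, so Q_w = V·X/(θ_c·X_r) = 808.0 × 1900 / (21.1 × 7570) = 9.611 m³/d.

Q_w ≈ 9.61 m³/d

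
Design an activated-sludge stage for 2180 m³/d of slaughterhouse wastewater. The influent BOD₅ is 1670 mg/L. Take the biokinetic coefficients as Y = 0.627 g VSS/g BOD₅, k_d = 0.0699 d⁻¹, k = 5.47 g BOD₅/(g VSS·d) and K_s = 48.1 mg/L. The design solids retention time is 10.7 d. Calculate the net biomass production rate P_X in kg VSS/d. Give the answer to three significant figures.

Effluent substrate depends only on kinetics and SRT: S = K_s(1 + k_d θ_c) / [θ_c(Yk − k_d) − 1] = 48.1 × (1 + 0.0699 × 10.7) / [10.7 × (0.627 × 5.47 − 0.0699) − 1] = 84.08 / 34.95 = 2.406 mg/L.
Y_obs = Y / (1 + k_d θ_c) = 0.627 / (1 + 0.0699 × 10.7) = 0.627 / 1.748 = 0.3587.
Mass of BOD₅ removed per day: Q(S₀ − S) = 2180 × 1668 g/m³ = 3635 kg/d.
P_X = Y_obs · Q(S₀ − S) = 0.3587 × 3635 = 1304 kg VSS/d.

P_X ≈ 1300 kg VSS/d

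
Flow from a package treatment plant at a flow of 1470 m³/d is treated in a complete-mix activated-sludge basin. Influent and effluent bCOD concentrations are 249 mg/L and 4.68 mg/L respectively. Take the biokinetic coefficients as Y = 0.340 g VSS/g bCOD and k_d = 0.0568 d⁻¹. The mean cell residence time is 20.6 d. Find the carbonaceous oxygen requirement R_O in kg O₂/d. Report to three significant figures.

The observed yield is Y_obs = Y/(1 + k_d·θ_c) = 0.340 / (1 + 0.0568 × 20.6) = 0.340 / 2.170 = 0.1567 g VSS per g bCOD removed.
Q·(S₀ − S) = 1470 × (249 − 4.68) × 10⁻³ = 359.2 kg/d removed.
Biomass synthesised: P_X = Y_obs × 359.2 = 56.27 kg VSS/d.
R_O = Q·(S₀ − S) − 1.42·P_X = 359.2 − 1.42 × 56.27 = 279.2 kg O₂/d.

R_O ≈ 279 kg O₂/d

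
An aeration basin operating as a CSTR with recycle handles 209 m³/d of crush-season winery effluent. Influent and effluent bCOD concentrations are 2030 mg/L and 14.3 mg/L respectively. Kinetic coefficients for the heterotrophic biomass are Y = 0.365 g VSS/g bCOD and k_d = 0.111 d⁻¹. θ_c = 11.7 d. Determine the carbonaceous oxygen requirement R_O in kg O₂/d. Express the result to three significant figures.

Y_obs = Y / (1 + k_d θ_c) = 0.365 / (1 + 0.111 × 11.7) = 0.365 / 2.299 = 0.1588.
Q·(S₀ − S) = 209 × (2030 − 14.3) × 10⁻³ = 421.3 kg/d removed.
Net sludge production P_X = 0.1588 × 421.3 = 66.89 kg VSS/d.
R_O = Q·ΔS − 1.42 P_X = 421.3 − 94.99 = 326.3 kg O₂/d.

R_O ≈ 326 kg O₂/d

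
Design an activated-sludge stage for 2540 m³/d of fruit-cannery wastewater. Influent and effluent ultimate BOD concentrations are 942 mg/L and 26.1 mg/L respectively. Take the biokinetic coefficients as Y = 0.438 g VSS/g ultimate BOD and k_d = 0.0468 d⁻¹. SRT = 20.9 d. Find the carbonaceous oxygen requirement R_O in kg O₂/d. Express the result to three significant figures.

Y_obs = Y / (1 + k_d θ_c) = 0.438 / (1 + 0.0468 × 20.9) = 0.438 / 1.978 = 0.2214.
Mass of ultimate BOD removed per day: Q(S₀ − S) = 2540 × 915.9 g/m³ = 2326 kg/d.
Net sludge production P_X = 0.2214 × 2326 = 515.1 kg VSS/d.
Carbonaceous O₂ demand = substrate oxidised − cell-mass equivalent = 2326 − 1.42 × 515.1 = 1595 kg O₂/d.

R_O ≈ 1590 kg O₂/d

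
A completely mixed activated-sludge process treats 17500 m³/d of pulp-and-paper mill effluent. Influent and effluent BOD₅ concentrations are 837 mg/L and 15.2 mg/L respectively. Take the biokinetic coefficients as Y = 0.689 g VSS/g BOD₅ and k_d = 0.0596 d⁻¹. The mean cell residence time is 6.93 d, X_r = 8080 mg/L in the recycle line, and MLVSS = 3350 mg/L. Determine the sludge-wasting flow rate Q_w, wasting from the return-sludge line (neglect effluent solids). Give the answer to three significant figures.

Q_w ≈ 868 m³/d

From the SRT design equation V = Y Q (S₀−S) θ_c / [X (1 + k_d θ_c)] = 0.689 × 17500 × (837 − 15.2) × 6.93 / [3350 × (1 + 0.0596 × 6.93)] = 6.87×10^7 / 4734 = 14506 m³.
θ_c = V·X/(Q_w·X_r) when wasting from the recycle, so Q_w = V·X/(θ_c·X_r) = 14506 × 3350 / (6.93 × 8080) = 867.9 m³/d.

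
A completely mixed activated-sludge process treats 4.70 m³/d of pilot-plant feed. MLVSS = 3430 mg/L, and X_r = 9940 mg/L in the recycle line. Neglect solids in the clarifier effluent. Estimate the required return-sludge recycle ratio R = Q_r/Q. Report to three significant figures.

R ≈ 0.527

Mass balance around the secondary clarifier (neglecting effluent solids): R = X / (X_r − X) = 3430 / (9940 − 3430) = 0.5269.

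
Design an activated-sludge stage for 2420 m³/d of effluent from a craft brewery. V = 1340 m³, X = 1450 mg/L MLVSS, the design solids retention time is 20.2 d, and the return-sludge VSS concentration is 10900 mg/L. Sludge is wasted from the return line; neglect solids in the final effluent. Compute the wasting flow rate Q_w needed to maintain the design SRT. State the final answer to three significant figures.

Wasting from the return line (neglecting effluent solids): Q_w = V·X / (θ_c·X_r) = 1340 × 1450 / (20.2 × 10900) = 8.825 m³/d.

Q_w ≈ 8.82 m³/d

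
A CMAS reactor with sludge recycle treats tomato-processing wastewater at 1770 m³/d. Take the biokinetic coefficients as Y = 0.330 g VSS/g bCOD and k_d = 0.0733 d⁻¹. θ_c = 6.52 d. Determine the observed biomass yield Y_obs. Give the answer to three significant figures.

Observed yield with endogenous decay: Y_obs = Y / (1 + k_d·θ_c) = 0.330 / (1 + 0.0733 × 6.52) = 0.330 / 1.478 = 0.2233 g VSS/g bCOD.

Y_obs ≈ 0.223 g VSS/g bCOD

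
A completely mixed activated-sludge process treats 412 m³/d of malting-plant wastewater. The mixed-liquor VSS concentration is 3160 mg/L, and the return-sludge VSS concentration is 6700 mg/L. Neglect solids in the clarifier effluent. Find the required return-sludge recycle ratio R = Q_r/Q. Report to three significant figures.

R ≈ 0.893

Mass balance around the secondary clarifier (neglecting effluent solids): R = X / (X_r − X) = 3160 / (6700 − 3160) = 0.8927.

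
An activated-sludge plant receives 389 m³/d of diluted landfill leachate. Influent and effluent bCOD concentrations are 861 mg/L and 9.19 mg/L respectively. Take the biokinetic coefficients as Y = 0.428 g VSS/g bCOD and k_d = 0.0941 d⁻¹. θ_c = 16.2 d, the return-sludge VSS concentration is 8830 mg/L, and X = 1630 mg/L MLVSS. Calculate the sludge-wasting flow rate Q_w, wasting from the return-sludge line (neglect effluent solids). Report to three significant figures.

Q_w ≈ 6.36 m³/d

Steady-state biomass mass balance: V·X·(1 + k_d·θ_c) = Y·Q·(S₀ − S)·θ_c, so V = 0.428 × 389 × (861 − 9.19) × 16.2 / [1630 × (1 + 0.0941 × 16.2)] = 2.3×10^6 / 4115 = 558.3 m³.
Wasting from the return line (neglecting effluent solids): Q_w = V·X / (θ_c·X_r) = 558.3 × 1630 / (16.2 × 8830) = 6.362 m³/d.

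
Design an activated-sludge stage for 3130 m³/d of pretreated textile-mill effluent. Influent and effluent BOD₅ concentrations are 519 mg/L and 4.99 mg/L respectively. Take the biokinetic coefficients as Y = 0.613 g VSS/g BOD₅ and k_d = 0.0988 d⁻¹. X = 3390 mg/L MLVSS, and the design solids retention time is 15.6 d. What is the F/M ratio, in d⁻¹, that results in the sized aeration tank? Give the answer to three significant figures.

Rearranging the biomass balance for a CMAS with decay, V = Y·Q·ΔS·θ_c / [X·(1+k_d θ_c)] = 0.613 × 3130 × (519 − 4.99) × 15.6 / [3390 × (1 + 0.0988 × 15.6)] = 1.54×10^7 / 8615 = 1786 m³.
F/M = applied load / biomass = Q·S₀/(V·X) = 3130 × 519 / (1786 × 3390) = 0.2683 d⁻¹.

F/M ≈ 0.268 d⁻¹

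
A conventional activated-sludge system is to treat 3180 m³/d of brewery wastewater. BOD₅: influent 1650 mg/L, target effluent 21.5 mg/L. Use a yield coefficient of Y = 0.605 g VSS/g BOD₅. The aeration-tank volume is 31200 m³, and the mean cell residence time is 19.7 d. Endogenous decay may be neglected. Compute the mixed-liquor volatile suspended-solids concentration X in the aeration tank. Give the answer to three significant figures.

X ≈ 1980 mg/L

X = Y·Q·ΔS·θ_c / V = 0.605 × 3180 × (1650 − 21.5) × 19.7 / 31200 = 1978 mg/L.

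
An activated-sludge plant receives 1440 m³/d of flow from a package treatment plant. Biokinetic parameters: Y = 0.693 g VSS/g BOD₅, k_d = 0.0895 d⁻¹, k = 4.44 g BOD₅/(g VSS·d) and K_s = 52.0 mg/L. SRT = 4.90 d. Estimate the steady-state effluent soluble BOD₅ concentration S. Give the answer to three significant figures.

S ≈ 5.48 mg/L

Effluent substrate depends only on kinetics and SRT: S = K_s(1 + k_d θ_c) / [θ_c(Yk − k_d) − 1] = 52.0 × (1 + 0.0895 × 4.90) / [4.90 × (0.693 × 4.44 − 0.0895) − 1] = 74.80 / 13.64 = 5.485 mg/L.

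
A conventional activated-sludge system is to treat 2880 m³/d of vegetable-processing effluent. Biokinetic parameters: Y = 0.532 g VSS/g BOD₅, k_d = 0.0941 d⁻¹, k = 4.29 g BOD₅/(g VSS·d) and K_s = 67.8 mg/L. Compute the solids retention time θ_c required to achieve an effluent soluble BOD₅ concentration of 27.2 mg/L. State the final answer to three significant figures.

θ_c ≈ 1.79 d

At the target effluent, Y k S/(K_s+S) = 0.532×4.29×27.2/95.00 = 0.6535 d⁻¹.
θ_c = 1/(μ − k_d) = 1/(0.6535 − 0.0941) = 1/0.5594 = 1.788 d.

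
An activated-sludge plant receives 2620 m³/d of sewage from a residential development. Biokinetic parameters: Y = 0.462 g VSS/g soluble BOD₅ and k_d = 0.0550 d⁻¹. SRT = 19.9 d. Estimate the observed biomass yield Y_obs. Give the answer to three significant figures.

Y_obs = Y / (1 + k_d θ_c) = 0.462 / (1 + 0.0550 × 19.9) = 0.462 / 2.095 = 0.2206.

Y_obs ≈ 0.221 g VSS/g soluble BOD₅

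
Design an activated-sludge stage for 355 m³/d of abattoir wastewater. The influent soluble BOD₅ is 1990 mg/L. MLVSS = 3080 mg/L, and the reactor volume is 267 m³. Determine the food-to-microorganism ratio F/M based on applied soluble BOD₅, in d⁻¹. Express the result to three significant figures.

F/M ≈ 0.859 d⁻¹

Food-to-microorganism ratio F/M = Q S₀ / (V X) = 355 × 1990 / (267.0 × 3080) = 0.8591 d⁻¹.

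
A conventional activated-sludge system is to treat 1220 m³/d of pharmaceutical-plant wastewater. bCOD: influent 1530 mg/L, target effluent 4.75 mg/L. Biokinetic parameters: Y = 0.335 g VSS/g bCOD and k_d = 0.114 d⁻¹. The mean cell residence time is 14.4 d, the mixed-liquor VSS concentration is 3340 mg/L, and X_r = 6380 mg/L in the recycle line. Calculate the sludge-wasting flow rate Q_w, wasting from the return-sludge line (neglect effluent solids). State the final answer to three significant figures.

Q_w ≈ 37.0 m³/d

From the SRT design equation V = Y Q (S₀−S) θ_c / [X (1 + k_d θ_c)] = 0.335 × 1220 × (1530 − 4.75) × 14.4 / [3340 × (1 + 0.114 × 14.4)] = 8.98×10^6 / 8823 = 1017 m³.
θ_c = V·X/(Q_w·X_r) when wasting from the recycle, so Q_w = V·X/(θ_c·X_r) = 1017 × 3340 / (14.4 × 6380) = 36.99 m³/d.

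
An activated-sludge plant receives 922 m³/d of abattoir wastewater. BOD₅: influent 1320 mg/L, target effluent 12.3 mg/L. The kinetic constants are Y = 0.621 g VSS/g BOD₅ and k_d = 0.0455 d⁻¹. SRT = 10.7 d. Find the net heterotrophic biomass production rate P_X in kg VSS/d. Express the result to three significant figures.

Correct the yield for decay: Y_obs = Y/(1 + k_d θ_c) = 0.621 / (1 + 0.0455 × 10.7) = 0.621 / 1.487 = 0.4177.
ΔS = 1320 − 12.3 = 1308 mg/L, so the substrate removal rate is 922 × 1308/1000 = 1206 kg BOD₅/d.
Biomass produced: P_X = Y_obs·Q·ΔS = 0.4177 × 1206 ≈ 503.6 kg VSS/d.

P_X ≈ 504 kg VSS/d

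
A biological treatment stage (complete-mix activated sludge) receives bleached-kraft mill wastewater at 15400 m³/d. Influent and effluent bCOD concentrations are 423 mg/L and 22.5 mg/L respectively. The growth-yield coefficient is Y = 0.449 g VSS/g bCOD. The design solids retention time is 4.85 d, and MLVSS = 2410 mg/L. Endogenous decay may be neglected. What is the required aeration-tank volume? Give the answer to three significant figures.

V ≈ 5570 m³

Biomass mass balance (decay neglected): V·X = Y·Q·(S₀ − S)·θ_c, so V = 0.449 × 15400 × (423 − 22.5) × 4.85 / 2410 = 5573 m³.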